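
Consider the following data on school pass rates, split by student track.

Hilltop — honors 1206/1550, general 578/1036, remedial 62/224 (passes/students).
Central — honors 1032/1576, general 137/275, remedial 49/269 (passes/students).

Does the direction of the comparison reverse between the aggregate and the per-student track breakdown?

Honors: Hilltop 1206/1550 = 77.8%, Central 1032/1576 = 65.5% → Hilltop
General: Hilltop 578/1036 = 55.8%, Central 137/275 = 49.8% → Hilltop
Remedial: Hilltop 62/224 = 27.7%, Central 49/269 = 18.2% → Hilltop
Overall: Hilltop 1846/2810 = 65.7%, Central 1218/2120 = 57.5% → Hilltop
Hilltop wins overall and in every student group — no reversal.

No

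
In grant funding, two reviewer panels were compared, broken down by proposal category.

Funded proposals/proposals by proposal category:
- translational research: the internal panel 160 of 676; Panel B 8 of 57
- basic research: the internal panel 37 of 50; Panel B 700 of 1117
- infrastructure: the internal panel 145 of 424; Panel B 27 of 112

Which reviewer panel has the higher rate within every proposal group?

Translational research: the internal panel 160/676 = 23.7%, Panel B 8/57 = 14.0% → the internal panel
Basic research: the internal panel 37/50 = 74.0%, Panel B 700/1117 = 62.7% → the internal panel
Infrastructure: the internal panel 145/424 = 34.2%, Panel B 27/112 = 24.1% → the internal panel
The internal panel has the higher rate in all 3 groups.

the internal panel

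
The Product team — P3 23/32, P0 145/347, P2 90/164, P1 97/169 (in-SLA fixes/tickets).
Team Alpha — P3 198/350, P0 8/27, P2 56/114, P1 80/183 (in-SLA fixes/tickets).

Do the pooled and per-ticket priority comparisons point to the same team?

No

P3: the Product team 23/32 = 71.9%, Team Alpha 198/350 = 56.6% → the Product team
P0: the Product team 145/347 = 41.8%, Team Alpha 8/27 = 29.6% → the Product team
P2: the Product team 90/164 = 54.9%, Team Alpha 56/114 = 49.1% → the Product team
P1: the Product team 97/169 = 57.4%, Team Alpha 80/183 = 43.7% → the Product team
Overall: the Product team 355/712 = 49.9%, Team Alpha 342/674 = 50.7% → Team Alpha
The Product team wins each ticket group but Team Alpha wins overall — the comparison reverses. The Product team's tickets skew toward P0, which has a lower base rate.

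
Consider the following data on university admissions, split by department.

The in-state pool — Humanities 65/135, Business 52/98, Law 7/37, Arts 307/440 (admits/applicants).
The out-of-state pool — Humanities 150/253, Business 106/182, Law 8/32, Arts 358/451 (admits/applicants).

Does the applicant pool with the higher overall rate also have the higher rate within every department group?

Yes

Humanities: the in-state pool 65/135 = 48.1%, the out-of-state pool 150/253 = 59.3% → the out-of-state pool
Business: the in-state pool 52/98 = 53.1%, the out-of-state pool 106/182 = 58.2% → the out-of-state pool
Law: the in-state pool 7/37 = 18.9%, the out-of-state pool 8/32 = 25.0% → the out-of-state pool
Arts: the in-state pool 307/440 = 69.8%, the out-of-state pool 358/451 = 79.4% → the out-of-state pool
Overall: the in-state pool 431/710 = 60.7%, the out-of-state pool 622/918 = 67.8% → the out-of-state pool
The out-of-state pool wins overall and in every department group — no reversal.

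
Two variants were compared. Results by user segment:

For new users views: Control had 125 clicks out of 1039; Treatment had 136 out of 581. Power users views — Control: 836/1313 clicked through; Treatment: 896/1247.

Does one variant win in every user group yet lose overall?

New users: Control 125/1039 = 12.0%, Treatment 136/581 = 23.4% → Treatment
Power users: Control 836/1313 = 63.7%, Treatment 896/1247 = 71.9% → Treatment
Overall: Control 961/2352 = 40.9%, Treatment 1032/1828 = 56.5% → Treatment
Treatment wins overall and in every user group — no reversal.

No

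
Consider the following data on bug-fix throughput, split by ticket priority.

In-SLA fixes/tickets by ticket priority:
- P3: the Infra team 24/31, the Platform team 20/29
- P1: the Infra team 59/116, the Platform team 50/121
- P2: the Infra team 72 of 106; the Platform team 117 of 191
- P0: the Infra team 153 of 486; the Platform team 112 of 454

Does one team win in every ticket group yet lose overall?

P3: the Infra team 24/31 = 77.4%, the Platform team 20/29 = 69.0% → the Infra team
P1: the Infra team 59/116 = 50.9%, the Platform team 50/121 = 41.3% → the Infra team
P2: the Infra team 72/106 = 67.9%, the Platform team 117/191 = 61.3% → the Infra team
P0: the Infra team 153/486 = 31.5%, the Platform team 112/454 = 24.7% → the Infra team
Overall: the Infra team 308/739 = 41.7%, the Platform team 299/795 = 37.6% → the Infra team
The Infra team wins overall and in every ticket group — no reversal.

No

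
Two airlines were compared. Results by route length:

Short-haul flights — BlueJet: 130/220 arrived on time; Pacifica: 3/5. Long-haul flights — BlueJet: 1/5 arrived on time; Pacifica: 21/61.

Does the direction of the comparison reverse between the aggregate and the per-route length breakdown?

Short-haul: BlueJet 130/220 = 59.1%, Pacifica 3/5 = 60.0% → Pacifica
Long-haul: BlueJet 1/5 = 20.0%, Pacifica 21/61 = 34.4% → Pacifica
Overall: BlueJet 131/225 = 58.2%, Pacifica 24/66 = 36.4% → BlueJet
Pacifica wins each route group but BlueJet wins overall — the comparison reverses. Pacifica's flights skew toward long-haul, which has a lower base rate.

Yes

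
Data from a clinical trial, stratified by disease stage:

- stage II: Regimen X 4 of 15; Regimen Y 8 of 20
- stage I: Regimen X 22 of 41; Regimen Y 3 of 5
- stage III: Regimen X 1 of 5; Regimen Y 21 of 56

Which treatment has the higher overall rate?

Stage II: Regimen X 4/15 = 26.7%, Regimen Y 8/20 = 40.0% → Regimen Y
Stage I: Regimen X 22/41 = 53.7%, Regimen Y 3/5 = 60.0% → Regimen Y
Stage III: Regimen X 1/5 = 20.0%, Regimen Y 21/56 = 37.5% → Regimen Y
Overall: Regimen X 27/61 = 44.3%, Regimen Y 32/81 = 39.5% → Regimen X
(Regimen Y wins every disease group but Regimen X wins overall — Regimen Y's patients skew toward the low-rate stage III group.)

Regimen X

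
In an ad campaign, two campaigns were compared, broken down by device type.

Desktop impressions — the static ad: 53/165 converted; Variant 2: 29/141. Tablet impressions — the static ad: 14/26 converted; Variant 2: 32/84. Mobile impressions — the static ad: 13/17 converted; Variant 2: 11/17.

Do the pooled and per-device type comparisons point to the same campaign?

Desktop: the static ad 53/165 = 32.1%, Variant 2 29/141 = 20.6% → the static ad
Tablet: the static ad 14/26 = 53.8%, Variant 2 32/84 = 38.1% → the static ad
Mobile: the static ad 13/17 = 76.5%, Variant 2 11/17 = 64.7% → the static ad
Overall: the static ad 80/208 = 38.5%, Variant 2 72/242 = 29.8% → the static ad
The static ad wins overall and in every device group — no reversal.

Yes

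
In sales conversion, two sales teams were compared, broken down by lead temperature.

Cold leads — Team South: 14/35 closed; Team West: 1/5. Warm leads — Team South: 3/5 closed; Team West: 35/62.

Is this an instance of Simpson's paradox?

Yes

Cold: Team South 14/35 = 40.0%, Team West 1/5 = 20.0% → Team South
Warm: Team South 3/5 = 60.0%, Team West 35/62 = 56.5% → Team South
Overall: Team South 17/40 = 42.5%, Team West 36/67 = 53.7% → Team West
Team South wins each lead group but Team West wins overall — the comparison reverses. Team South's leads skew toward cold, which has a lower base rate.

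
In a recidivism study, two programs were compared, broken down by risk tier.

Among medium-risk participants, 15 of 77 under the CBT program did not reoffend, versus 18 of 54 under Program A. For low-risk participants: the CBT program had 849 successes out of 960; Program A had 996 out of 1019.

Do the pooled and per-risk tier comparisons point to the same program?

Medium-risk: the CBT program 15/77 = 19.5%, Program A 18/54 = 33.3% → Program A
Low-risk: the CBT program 849/960 = 88.4%, Program A 996/1019 = 97.7% → Program A
Overall: the CBT program 864/1037 = 83.3%, Program A 1014/1073 = 94.5% → Program A
Program A wins overall and in every risk group — no reversal.

Yes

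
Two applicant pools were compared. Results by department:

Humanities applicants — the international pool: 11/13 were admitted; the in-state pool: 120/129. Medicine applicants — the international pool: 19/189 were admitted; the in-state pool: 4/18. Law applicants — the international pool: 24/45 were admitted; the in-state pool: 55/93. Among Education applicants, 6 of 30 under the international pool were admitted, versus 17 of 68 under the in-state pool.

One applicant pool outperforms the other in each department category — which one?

Humanities: the international pool 11/13 = 84.6%, the in-state pool 120/129 = 93.0% → the in-state pool
Medicine: the international pool 19/189 = 10.1%, the in-state pool 4/18 = 22.2% → the in-state pool
Law: the international pool 24/45 = 53.3%, the in-state pool 55/93 = 59.1% → the in-state pool
Education: the international pool 6/30 = 20.0%, the in-state pool 17/68 = 25.0% → the in-state pool
The in-state pool has the higher rate in all 4 groups.

the in-state pool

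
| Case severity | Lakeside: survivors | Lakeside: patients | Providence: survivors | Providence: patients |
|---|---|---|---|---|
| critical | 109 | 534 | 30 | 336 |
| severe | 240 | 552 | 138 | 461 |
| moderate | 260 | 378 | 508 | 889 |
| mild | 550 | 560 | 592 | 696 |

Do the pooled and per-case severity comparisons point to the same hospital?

Critical: Lakeside 109/534 = 20.4%, Providence 30/336 = 8.9% → Lakeside
Severe: Lakeside 240/552 = 43.5%, Providence 138/461 = 29.9% → Lakeside
Moderate: Lakeside 260/378 = 68.8%, Providence 508/889 = 57.1% → Lakeside
Mild: Lakeside 550/560 = 98.2%, Providence 592/696 = 85.1% → Lakeside
Overall: Lakeside 1159/2024 = 57.3%, Providence 1268/2382 = 53.2% → Lakeside
Lakeside wins overall and in every case group — no reversal.

Yes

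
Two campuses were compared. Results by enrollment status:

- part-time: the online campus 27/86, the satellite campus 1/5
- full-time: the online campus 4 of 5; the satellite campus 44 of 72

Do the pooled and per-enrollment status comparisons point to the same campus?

Part-time: the online campus 27/86 = 31.4%, the satellite campus 1/5 = 20.0% → the online campus
Full-time: the online campus 4/5 = 80.0%, the satellite campus 44/72 = 61.1% → the online campus
Overall: the online campus 31/91 = 34.1%, the satellite campus 45/77 = 58.4% → the satellite campus
The online campus wins each enrollment group but the satellite campus wins overall — the comparison reverses. The online campus's students skew toward part-time, which has a lower base rate.

No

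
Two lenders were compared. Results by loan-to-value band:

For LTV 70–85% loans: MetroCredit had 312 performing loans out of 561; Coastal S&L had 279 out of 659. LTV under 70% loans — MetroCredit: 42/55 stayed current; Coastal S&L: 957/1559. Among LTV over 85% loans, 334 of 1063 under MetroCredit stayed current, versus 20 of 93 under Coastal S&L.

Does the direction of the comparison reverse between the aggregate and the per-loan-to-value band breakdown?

Yes

LTV 70–85%: MetroCredit 312/561 = 55.6%, Coastal S&L 279/659 = 42.3% → MetroCredit
LTV under 70%: MetroCredit 42/55 = 76.4%, Coastal S&L 957/1559 = 61.4% → MetroCredit
LTV over 85%: MetroCredit 334/1063 = 31.4%, Coastal S&L 20/93 = 21.5% → MetroCredit
Overall: MetroCredit 688/1679 = 41.0%, Coastal S&L 1256/2311 = 54.3% → Coastal S&L
MetroCredit wins each loan-to-value group but Coastal S&L wins overall — the comparison reverses. MetroCredit's loans skew toward LTV over 85%, which has a lower base rate.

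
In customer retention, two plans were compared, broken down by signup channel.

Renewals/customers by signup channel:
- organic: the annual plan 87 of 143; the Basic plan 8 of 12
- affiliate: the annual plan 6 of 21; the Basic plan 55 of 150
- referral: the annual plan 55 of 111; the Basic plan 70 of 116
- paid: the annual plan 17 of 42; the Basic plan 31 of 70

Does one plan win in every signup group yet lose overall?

Yes

Organic: the annual plan 87/143 = 60.8%, the Basic plan 8/12 = 66.7% → the Basic plan
Affiliate: the annual plan 6/21 = 28.6%, the Basic plan 55/150 = 36.7% → the Basic plan
Referral: the annual plan 55/111 = 49.5%, the Basic plan 70/116 = 60.3% → the Basic plan
Paid: the annual plan 17/42 = 40.5%, the Basic plan 31/70 = 44.3% → the Basic plan
Overall: the annual plan 165/317 = 52.1%, the Basic plan 164/348 = 47.1% → the annual plan
The Basic plan wins each signup group but the annual plan wins overall — the comparison reverses. The Basic plan's customers skew toward affiliate, which has a lower base rate.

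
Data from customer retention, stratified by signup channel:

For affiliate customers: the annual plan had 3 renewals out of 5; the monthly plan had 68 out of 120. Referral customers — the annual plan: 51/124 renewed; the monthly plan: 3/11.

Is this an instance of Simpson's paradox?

Affiliate: the annual plan 3/5 = 60.0%, the monthly plan 68/120 = 56.7% → the annual plan
Referral: the annual plan 51/124 = 41.1%, the monthly plan 3/11 = 27.3% → the annual plan
Overall: the annual plan 54/129 = 41.9%, the monthly plan 71/131 = 54.2% → the monthly plan
The annual plan wins each signup group but the monthly plan wins overall — the comparison reverses. The annual plan's customers skew toward referral, which has a lower base rate.

Yes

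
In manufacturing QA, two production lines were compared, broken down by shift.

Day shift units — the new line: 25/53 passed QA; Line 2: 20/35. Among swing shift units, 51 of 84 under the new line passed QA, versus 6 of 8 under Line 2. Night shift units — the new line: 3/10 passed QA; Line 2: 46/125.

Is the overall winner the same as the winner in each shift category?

Day shift: the new line 25/53 = 47.2%, Line 2 20/35 = 57.1% → Line 2
Swing shift: the new line 51/84 = 60.7%, Line 2 6/8 = 75.0% → Line 2
Night shift: the new line 3/10 = 30.0%, Line 2 46/125 = 36.8% → Line 2
Overall: the new line 79/147 = 53.7%, Line 2 72/168 = 42.9% → the new line
Line 2 wins each shift group but the new line wins overall — the comparison reverses. Line 2's units skew toward night shift, which has a lower base rate.

No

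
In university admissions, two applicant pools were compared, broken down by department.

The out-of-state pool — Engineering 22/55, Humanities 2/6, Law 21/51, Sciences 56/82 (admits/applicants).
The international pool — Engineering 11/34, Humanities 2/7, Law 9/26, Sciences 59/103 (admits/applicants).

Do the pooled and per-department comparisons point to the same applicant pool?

Engineering: the out-of-state pool 22/55 = 40.0%, the international pool 11/34 = 32.4% → the out-of-state pool
Humanities: the out-of-state pool 2/6 = 33.3%, the international pool 2/7 = 28.6% → the out-of-state pool
Law: the out-of-state pool 21/51 = 41.2%, the international pool 9/26 = 34.6% → the out-of-state pool
Sciences: the out-of-state pool 56/82 = 68.3%, the international pool 59/103 = 57.3% → the out-of-state pool
Overall: the out-of-state pool 101/194 = 52.1%, the international pool 81/170 = 47.6% → the out-of-state pool
The out-of-state pool wins overall and in every department group — no reversal.

Yes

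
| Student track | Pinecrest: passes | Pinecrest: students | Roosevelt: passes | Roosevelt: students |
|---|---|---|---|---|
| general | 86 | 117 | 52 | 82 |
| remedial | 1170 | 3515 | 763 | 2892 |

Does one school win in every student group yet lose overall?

General: Pinecrest 86/117 = 73.5%, Roosevelt 52/82 = 63.4% → Pinecrest
Remedial: Pinecrest 1170/3515 = 33.3%, Roosevelt 763/2892 = 26.4% → Pinecrest
Overall: Pinecrest 1256/3632 = 34.6%, Roosevelt 815/2974 = 27.4% → Pinecrest
Pinecrest wins overall and in every student group — no reversal.

No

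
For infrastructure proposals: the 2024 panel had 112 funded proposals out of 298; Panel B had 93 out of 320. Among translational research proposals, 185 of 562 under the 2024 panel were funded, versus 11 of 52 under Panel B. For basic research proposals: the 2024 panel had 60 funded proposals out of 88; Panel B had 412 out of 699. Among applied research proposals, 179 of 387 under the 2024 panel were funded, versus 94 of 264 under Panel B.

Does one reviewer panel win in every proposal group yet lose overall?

Infrastructure: the 2024 panel 112/298 = 37.6%, Panel B 93/320 = 29.1% → the 2024 panel
Translational research: the 2024 panel 185/562 = 32.9%, Panel B 11/52 = 21.2% → the 2024 panel
Basic research: the 2024 panel 60/88 = 68.2%, Panel B 412/699 = 58.9% → the 2024 panel
Applied research: the 2024 panel 179/387 = 46.3%, Panel B 94/264 = 35.6% → the 2024 panel
Overall: the 2024 panel 536/1335 = 40.1%, Panel B 610/1335 = 45.7% → Panel B
The 2024 panel wins each proposal group but Panel B wins overall — the comparison reverses. The 2024 panel's proposals skew toward translational research, which has a lower base rate.

Yes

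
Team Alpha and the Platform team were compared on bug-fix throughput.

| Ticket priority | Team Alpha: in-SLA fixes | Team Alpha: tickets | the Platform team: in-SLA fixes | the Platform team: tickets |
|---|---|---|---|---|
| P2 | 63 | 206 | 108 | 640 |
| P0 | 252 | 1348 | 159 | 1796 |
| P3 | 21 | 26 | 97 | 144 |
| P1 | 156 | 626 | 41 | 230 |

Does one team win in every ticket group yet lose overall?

P2: Team Alpha 63/206 = 30.6%, the Platform team 108/640 = 16.9% → Team Alpha
P0: Team Alpha 252/1348 = 18.7%, the Platform team 159/1796 = 8.9% → Team Alpha
P3: Team Alpha 21/26 = 80.8%, the Platform team 97/144 = 67.4% → Team Alpha
P1: Team Alpha 156/626 = 24.9%, the Platform team 41/230 = 17.8% → Team Alpha
Overall: Team Alpha 492/2206 = 22.3%, the Platform team 405/2810 = 14.4% → Team Alpha
Team Alpha wins overall and in every ticket group — no reversal.

No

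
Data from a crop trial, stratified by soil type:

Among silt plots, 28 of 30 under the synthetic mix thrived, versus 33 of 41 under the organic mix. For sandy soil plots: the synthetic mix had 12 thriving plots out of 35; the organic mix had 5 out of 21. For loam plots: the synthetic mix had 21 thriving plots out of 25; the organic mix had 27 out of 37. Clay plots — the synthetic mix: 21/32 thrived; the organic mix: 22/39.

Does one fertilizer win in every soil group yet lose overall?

Silt: the synthetic mix 28/30 = 93.3%, the organic mix 33/41 = 80.5% → the synthetic mix
Sandy soil: the synthetic mix 12/35 = 34.3%, the organic mix 5/21 = 23.8% → the synthetic mix
Loam: the synthetic mix 21/25 = 84.0%, the organic mix 27/37 = 73.0% → the synthetic mix
Clay: the synthetic mix 21/32 = 65.6%, the organic mix 22/39 = 56.4% → the synthetic mix
Overall: the synthetic mix 82/122 = 67.2%, the organic mix 87/138 = 63.0% → the synthetic mix
The synthetic mix wins overall and in every soil group — no reversal.

No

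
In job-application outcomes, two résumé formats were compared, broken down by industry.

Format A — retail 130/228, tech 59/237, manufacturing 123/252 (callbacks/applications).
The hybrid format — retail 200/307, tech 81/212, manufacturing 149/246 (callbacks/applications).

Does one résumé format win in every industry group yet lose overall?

Retail: Format A 130/228 = 57.0%, the hybrid format 200/307 = 65.1% → the hybrid format
Tech: Format A 59/237 = 24.9%, the hybrid format 81/212 = 38.2% → the hybrid format
Manufacturing: Format A 123/252 = 48.8%, the hybrid format 149/246 = 60.6% → the hybrid format
Overall: Format A 312/717 = 43.5%, the hybrid format 430/765 = 56.2% → the hybrid format
The hybrid format wins overall and in every industry group — no reversal.

No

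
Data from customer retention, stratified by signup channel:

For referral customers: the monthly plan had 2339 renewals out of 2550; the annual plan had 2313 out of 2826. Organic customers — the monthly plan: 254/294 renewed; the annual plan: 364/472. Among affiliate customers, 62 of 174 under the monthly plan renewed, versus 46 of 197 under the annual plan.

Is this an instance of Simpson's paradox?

Referral: the monthly plan 2339/2550 = 91.7%, the annual plan 2313/2826 = 81.8% → the monthly plan
Organic: the monthly plan 254/294 = 86.4%, the annual plan 364/472 = 77.1% → the monthly plan
Affiliate: the monthly plan 62/174 = 35.6%, the annual plan 46/197 = 23.4% → the monthly plan
Overall: the monthly plan 2655/3018 = 88.0%, the annual plan 2723/3495 = 77.9% → the monthly plan
The monthly plan wins overall and in every signup group — no reversal.

No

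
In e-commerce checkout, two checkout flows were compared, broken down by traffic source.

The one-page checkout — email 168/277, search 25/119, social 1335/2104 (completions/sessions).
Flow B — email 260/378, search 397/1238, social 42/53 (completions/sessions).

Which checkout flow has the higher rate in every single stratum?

Email: the one-page checkout 168/277 = 60.6%, Flow B 260/378 = 68.8% → Flow B
Search: the one-page checkout 25/119 = 21.0%, Flow B 397/1238 = 32.1% → Flow B
Social: the one-page checkout 1335/2104 = 63.5%, Flow B 42/53 = 79.2% → Flow B
Flow B has the higher rate in all 3 groups.

Flow B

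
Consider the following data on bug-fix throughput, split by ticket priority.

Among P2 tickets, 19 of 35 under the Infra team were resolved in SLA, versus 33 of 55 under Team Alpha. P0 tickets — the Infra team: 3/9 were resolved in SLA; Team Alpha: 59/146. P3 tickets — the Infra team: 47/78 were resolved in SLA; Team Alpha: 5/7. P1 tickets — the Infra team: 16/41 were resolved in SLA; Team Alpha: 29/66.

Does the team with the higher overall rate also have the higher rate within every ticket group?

P2: the Infra team 19/35 = 54.3%, Team Alpha 33/55 = 60.0% → Team Alpha
P0: the Infra team 3/9 = 33.3%, Team Alpha 59/146 = 40.4% → Team Alpha
P3: the Infra team 47/78 = 60.3%, Team Alpha 5/7 = 71.4% → Team Alpha
P1: the Infra team 16/41 = 39.0%, Team Alpha 29/66 = 43.9% → Team Alpha
Overall: the Infra team 85/163 = 52.1%, Team Alpha 126/274 = 46.0% → the Infra team
Team Alpha wins each ticket group but the Infra team wins overall — the comparison reverses. Team Alpha's tickets skew toward P0, which has a lower base rate.

No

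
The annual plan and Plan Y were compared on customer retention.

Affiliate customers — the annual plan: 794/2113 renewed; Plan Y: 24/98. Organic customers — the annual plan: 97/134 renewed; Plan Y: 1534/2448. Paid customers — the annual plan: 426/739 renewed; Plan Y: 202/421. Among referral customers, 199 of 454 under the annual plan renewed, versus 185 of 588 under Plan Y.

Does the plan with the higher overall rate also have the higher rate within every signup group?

Affiliate: the annual plan 794/2113 = 37.6%, Plan Y 24/98 = 24.5% → the annual plan
Organic: the annual plan 97/134 = 72.4%, Plan Y 1534/2448 = 62.7% → the annual plan
Paid: the annual plan 426/739 = 57.6%, Plan Y 202/421 = 48.0% → the annual plan
Referral: the annual plan 199/454 = 43.8%, Plan Y 185/588 = 31.5% → the annual plan
Overall: the annual plan 1516/3440 = 44.1%, Plan Y 1945/3555 = 54.7% → Plan Y
The annual plan wins each signup group but Plan Y wins overall — the comparison reverses. The annual plan's customers skew toward affiliate, which has a lower base rate.

No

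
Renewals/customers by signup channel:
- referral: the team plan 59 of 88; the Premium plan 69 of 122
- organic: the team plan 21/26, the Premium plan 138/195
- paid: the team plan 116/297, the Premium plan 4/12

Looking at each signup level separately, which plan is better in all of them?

Referral: the team plan 59/88 = 67.0%, the Premium plan 69/122 = 56.6% → the team plan
Organic: the team plan 21/26 = 80.8%, the Premium plan 138/195 = 70.8% → the team plan
Paid: the team plan 116/297 = 39.1%, the Premium plan 4/12 = 33.3% → the team plan
The team plan has the higher rate in all 3 groups.

the team plan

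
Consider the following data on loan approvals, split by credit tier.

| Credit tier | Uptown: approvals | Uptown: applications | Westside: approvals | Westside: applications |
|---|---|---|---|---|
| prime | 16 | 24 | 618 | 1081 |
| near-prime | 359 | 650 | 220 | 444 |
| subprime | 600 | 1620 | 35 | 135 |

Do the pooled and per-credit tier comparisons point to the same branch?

Prime: Uptown 16/24 = 66.7%, Westside 618/1081 = 57.2% → Uptown
Near-prime: Uptown 359/650 = 55.2%, Westside 220/444 = 49.5% → Uptown
Subprime: Uptown 600/1620 = 37.0%, Westside 35/135 = 25.9% → Uptown
Overall: Uptown 975/2294 = 42.5%, Westside 873/1660 = 52.6% → Westside
Uptown wins each credit group but Westside wins overall — the comparison reverses. Uptown's applications skew toward subprime, which has a lower base rate.

No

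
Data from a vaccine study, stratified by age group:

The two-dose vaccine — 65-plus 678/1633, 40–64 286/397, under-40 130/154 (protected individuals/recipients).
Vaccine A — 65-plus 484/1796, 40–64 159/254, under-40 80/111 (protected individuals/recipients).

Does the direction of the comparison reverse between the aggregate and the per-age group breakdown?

65-plus: the two-dose vaccine 678/1633 = 41.5%, Vaccine A 484/1796 = 26.9% → the two-dose vaccine
40–64: the two-dose vaccine 286/397 = 72.0%, Vaccine A 159/254 = 62.6% → the two-dose vaccine
Under-40: the two-dose vaccine 130/154 = 84.4%, Vaccine A 80/111 = 72.1% → the two-dose vaccine
Overall: the two-dose vaccine 1094/2184 = 50.1%, Vaccine A 723/2161 = 33.5% → the two-dose vaccine
The two-dose vaccine wins overall and in every age group — no reversal.

No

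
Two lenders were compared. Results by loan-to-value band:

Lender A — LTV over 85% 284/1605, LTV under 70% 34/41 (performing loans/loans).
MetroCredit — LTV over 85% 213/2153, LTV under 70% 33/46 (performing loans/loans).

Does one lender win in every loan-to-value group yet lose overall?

No

LTV over 85%: Lender A 284/1605 = 17.7%, MetroCredit 213/2153 = 9.9% → Lender A
LTV under 70%: Lender A 34/41 = 82.9%, MetroCredit 33/46 = 71.7% → Lender A
Overall: Lender A 318/1646 = 19.3%, MetroCredit 246/2199 = 11.2% → Lender A
Lender A wins overall and in every loan-to-value group — no reversal.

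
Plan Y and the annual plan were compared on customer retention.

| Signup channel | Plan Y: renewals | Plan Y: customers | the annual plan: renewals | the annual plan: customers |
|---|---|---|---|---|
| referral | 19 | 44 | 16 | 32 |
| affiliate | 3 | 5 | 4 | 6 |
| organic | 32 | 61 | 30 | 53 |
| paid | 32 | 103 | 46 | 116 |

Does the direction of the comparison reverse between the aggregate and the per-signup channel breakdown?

Referral: Plan Y 19/44 = 43.2%, the annual plan 16/32 = 50.0% → the annual plan
Affiliate: Plan Y 3/5 = 60.0%, the annual plan 4/6 = 66.7% → the annual plan
Organic: Plan Y 32/61 = 52.5%, the annual plan 30/53 = 56.6% → the annual plan
Paid: Plan Y 32/103 = 31.1%, the annual plan 46/116 = 39.7% → the annual plan
Overall: Plan Y 86/213 = 40.4%, the annual plan 96/207 = 46.4% → the annual plan
The annual plan wins overall and in every signup group — no reversal.

No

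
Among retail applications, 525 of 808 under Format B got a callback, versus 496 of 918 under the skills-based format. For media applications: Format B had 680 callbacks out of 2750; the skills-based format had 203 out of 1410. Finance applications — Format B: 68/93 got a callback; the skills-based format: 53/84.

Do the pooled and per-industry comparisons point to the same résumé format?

Yes

Retail: Format B 525/808 = 65.0%, the skills-based format 496/918 = 54.0% → Format B
Media: Format B 680/2750 = 24.7%, the skills-based format 203/1410 = 14.4% → Format B
Finance: Format B 68/93 = 73.1%, the skills-based format 53/84 = 63.1% → Format B
Overall: Format B 1273/3651 = 34.9%, the skills-based format 752/2412 = 31.2% → Format B
Format B wins overall and in every industry group — no reversal.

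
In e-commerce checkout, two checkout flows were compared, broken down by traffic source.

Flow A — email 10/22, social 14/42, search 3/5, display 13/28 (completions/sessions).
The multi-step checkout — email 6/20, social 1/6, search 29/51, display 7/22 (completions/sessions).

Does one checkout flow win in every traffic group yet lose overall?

Email: Flow A 10/22 = 45.5%, the multi-step checkout 6/20 = 30.0% → Flow A
Social: Flow A 14/42 = 33.3%, the multi-step checkout 1/6 = 16.7% → Flow A
Search: Flow A 3/5 = 60.0%, the multi-step checkout 29/51 = 56.9% → Flow A
Display: Flow A 13/28 = 46.4%, the multi-step checkout 7/22 = 31.8% → Flow A
Overall: Flow A 40/97 = 41.2%, the multi-step checkout 43/99 = 43.4% → the multi-step checkout
Flow A wins each traffic group but the multi-step checkout wins overall — the comparison reverses. Flow A's sessions skew toward social, which has a lower base rate.

Yes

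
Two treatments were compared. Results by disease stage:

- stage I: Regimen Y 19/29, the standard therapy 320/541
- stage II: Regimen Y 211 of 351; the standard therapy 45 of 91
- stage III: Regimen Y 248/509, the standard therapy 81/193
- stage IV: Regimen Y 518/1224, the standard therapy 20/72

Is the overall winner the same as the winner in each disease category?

Stage I: Regimen Y 19/29 = 65.5%, the standard therapy 320/541 = 59.1% → Regimen Y
Stage II: Regimen Y 211/351 = 60.1%, the standard therapy 45/91 = 49.5% → Regimen Y
Stage III: Regimen Y 248/509 = 48.7%, the standard therapy 81/193 = 42.0% → Regimen Y
Stage IV: Regimen Y 518/1224 = 42.3%, the standard therapy 20/72 = 27.8% → Regimen Y
Overall: Regimen Y 996/2113 = 47.1%, the standard therapy 466/897 = 52.0% → the standard therapy
Regimen Y wins each disease group but the standard therapy wins overall — the comparison reverses. Regimen Y's patients skew toward stage IV, which has a lower base rate.

No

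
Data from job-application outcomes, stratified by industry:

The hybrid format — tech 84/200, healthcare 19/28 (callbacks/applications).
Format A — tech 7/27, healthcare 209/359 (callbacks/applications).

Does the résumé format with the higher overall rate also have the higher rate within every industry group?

No

Tech: the hybrid format 84/200 = 42.0%, Format A 7/27 = 25.9% → the hybrid format
Healthcare: the hybrid format 19/28 = 67.9%, Format A 209/359 = 58.2% → the hybrid format
Overall: the hybrid format 103/228 = 45.2%, Format A 216/386 = 56.0% → Format A
The hybrid format wins each industry group but Format A wins overall — the comparison reverses. The hybrid format's applications skew toward tech, which has a lower base rate.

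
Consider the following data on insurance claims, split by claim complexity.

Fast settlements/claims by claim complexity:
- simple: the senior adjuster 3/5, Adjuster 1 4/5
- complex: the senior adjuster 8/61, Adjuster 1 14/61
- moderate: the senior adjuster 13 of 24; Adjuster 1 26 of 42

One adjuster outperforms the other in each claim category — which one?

Simple: the senior adjuster 3/5 = 60.0%, Adjuster 1 4/5 = 80.0% → Adjuster 1
Complex: the senior adjuster 8/61 = 13.1%, Adjuster 1 14/61 = 23.0% → Adjuster 1
Moderate: the senior adjuster 13/24 = 54.2%, Adjuster 1 26/42 = 61.9% → Adjuster 1
Adjuster 1 has the higher rate in all 3 groups.

Adjuster 1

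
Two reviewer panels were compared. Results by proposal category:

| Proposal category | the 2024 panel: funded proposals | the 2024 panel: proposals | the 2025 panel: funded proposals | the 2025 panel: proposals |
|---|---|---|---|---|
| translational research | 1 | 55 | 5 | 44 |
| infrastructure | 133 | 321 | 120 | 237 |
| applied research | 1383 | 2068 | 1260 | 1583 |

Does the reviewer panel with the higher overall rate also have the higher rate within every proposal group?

Translational research: the 2024 panel 1/55 = 1.8%, the 2025 panel 5/44 = 11.4% → the 2025 panel
Infrastructure: the 2024 panel 133/321 = 41.4%, the 2025 panel 120/237 = 50.6% → the 2025 panel
Applied research: the 2024 panel 1383/2068 = 66.9%, the 2025 panel 1260/1583 = 79.6% → the 2025 panel
Overall: the 2024 panel 1517/2444 = 62.1%, the 2025 panel 1385/1864 = 74.3% → the 2025 panel
The 2025 panel wins overall and in every proposal group — no reversal.

Yes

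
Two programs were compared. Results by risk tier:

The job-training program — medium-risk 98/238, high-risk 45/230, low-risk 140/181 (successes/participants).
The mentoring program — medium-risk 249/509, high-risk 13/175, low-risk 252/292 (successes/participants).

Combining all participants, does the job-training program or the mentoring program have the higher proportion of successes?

the mentoring program

Medium-risk: the job-training program 98/238 = 41.2%, the mentoring program 249/509 = 48.9% → the mentoring program
High-risk: the job-training program 45/230 = 19.6%, the mentoring program 13/175 = 7.4% → the job-training program
Low-risk: the job-training program 140/181 = 77.3%, the mentoring program 252/292 = 86.3% → the mentoring program
Overall: the job-training program 283/649 = 43.6%, the mentoring program 514/976 = 52.7% → the mentoring program
(Neither sweeps every risk group, but the mentoring program has the higher pooled rate.)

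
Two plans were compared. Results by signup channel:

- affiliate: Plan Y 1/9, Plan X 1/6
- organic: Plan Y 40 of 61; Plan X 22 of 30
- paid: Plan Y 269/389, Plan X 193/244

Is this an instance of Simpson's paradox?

Affiliate: Plan Y 1/9 = 11.1%, Plan X 1/6 = 16.7% → Plan X
Organic: Plan Y 40/61 = 65.6%, Plan X 22/30 = 73.3% → Plan X
Paid: Plan Y 269/389 = 69.2%, Plan X 193/244 = 79.1% → Plan X
Overall: Plan Y 310/459 = 67.5%, Plan X 216/280 = 77.1% → Plan X
Plan X wins overall and in every signup group — no reversal.

No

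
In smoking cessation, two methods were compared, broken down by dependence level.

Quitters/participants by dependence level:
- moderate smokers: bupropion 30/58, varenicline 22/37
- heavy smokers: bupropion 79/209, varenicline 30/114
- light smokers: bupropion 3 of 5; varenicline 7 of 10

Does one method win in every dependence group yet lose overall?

No

Moderate smokers: bupropion 30/58 = 51.7%, varenicline 22/37 = 59.5% → varenicline
Heavy smokers: bupropion 79/209 = 37.8%, varenicline 30/114 = 26.3% → bupropion
Light smokers: bupropion 3/5 = 60.0%, varenicline 7/10 = 70.0% → varenicline
Overall: bupropion 112/272 = 41.2%, varenicline 59/161 = 36.6% → bupropion
Neither sweeps: bupropion wins 1 of 3 groups, varenicline wins 2. Bupropion wins overall but not every group — no Simpson reversal.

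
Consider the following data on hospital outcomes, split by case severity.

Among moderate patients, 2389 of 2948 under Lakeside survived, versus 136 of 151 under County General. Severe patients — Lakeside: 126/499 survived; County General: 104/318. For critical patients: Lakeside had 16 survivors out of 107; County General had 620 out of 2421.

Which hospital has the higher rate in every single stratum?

Moderate: Lakeside 2389/2948 = 81.0%, County General 136/151 = 90.1% → County General
Severe: Lakeside 126/499 = 25.3%, County General 104/318 = 32.7% → County General
Critical: Lakeside 16/107 = 15.0%, County General 620/2421 = 25.6% → County General
County General has the higher rate in all 3 groups.

County General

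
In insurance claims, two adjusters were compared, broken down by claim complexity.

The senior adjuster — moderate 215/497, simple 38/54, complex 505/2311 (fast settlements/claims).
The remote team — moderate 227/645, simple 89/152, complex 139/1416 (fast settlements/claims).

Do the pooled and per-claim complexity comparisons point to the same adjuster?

Moderate: the senior adjuster 215/497 = 43.3%, the remote team 227/645 = 35.2% → the senior adjuster
Simple: the senior adjuster 38/54 = 70.4%, the remote team 89/152 = 58.6% → the senior adjuster
Complex: the senior adjuster 505/2311 = 21.9%, the remote team 139/1416 = 9.8% → the senior adjuster
Overall: the senior adjuster 758/2862 = 26.5%, the remote team 455/2213 = 20.6% → the senior adjuster
The senior adjuster wins overall and in every claim group — no reversal.

Yes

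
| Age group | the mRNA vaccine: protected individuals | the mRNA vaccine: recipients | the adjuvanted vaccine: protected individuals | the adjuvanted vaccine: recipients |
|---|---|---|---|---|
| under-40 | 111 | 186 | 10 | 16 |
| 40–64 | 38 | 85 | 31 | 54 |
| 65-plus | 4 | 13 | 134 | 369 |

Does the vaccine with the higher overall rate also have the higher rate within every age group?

Under-40: the mRNA vaccine 111/186 = 59.7%, the adjuvanted vaccine 10/16 = 62.5% → the adjuvanted vaccine
40–64: the mRNA vaccine 38/85 = 44.7%, the adjuvanted vaccine 31/54 = 57.4% → the adjuvanted vaccine
65-plus: the mRNA vaccine 4/13 = 30.8%, the adjuvanted vaccine 134/369 = 36.3% → the adjuvanted vaccine
Overall: the mRNA vaccine 153/284 = 53.9%, the adjuvanted vaccine 175/439 = 39.9% → the mRNA vaccine
The adjuvanted vaccine wins each age group but the mRNA vaccine wins overall — the comparison reverses. The adjuvanted vaccine's recipients skew toward 65-plus, which has a lower base rate.

No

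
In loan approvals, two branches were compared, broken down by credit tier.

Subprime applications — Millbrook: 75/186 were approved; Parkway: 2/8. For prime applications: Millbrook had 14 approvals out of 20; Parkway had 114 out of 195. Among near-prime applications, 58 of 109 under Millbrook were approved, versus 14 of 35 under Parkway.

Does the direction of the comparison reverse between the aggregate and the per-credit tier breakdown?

Yes

Subprime: Millbrook 75/186 = 40.3%, Parkway 2/8 = 25.0% → Millbrook
Prime: Millbrook 14/20 = 70.0%, Parkway 114/195 = 58.5% → Millbrook
Near-prime: Millbrook 58/109 = 53.2%, Parkway 14/35 = 40.0% → Millbrook
Overall: Millbrook 147/315 = 46.7%, Parkway 130/238 = 54.6% → Parkway
Millbrook wins each credit group but Parkway wins overall — the comparison reverses. Millbrook's applications skew toward subprime, which has a lower base rate.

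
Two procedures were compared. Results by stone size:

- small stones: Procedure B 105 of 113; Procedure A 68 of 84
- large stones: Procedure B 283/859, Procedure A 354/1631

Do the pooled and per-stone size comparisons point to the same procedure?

Small stones: Procedure B 105/113 = 92.9%, Procedure A 68/84 = 81.0% → Procedure B
Large stones: Procedure B 283/859 = 32.9%, Procedure A 354/1631 = 21.7% → Procedure B
Overall: Procedure B 388/972 = 39.9%, Procedure A 422/1715 = 24.6% → Procedure B
Procedure B wins overall and in every stone group — no reversal.

Yes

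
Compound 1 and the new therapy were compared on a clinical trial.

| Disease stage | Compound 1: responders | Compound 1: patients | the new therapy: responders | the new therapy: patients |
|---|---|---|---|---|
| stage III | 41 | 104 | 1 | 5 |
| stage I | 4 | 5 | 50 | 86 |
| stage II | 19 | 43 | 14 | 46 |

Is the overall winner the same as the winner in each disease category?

Stage III: Compound 1 41/104 = 39.4%, the new therapy 1/5 = 20.0% → Compound 1
Stage I: Compound 1 4/5 = 80.0%, the new therapy 50/86 = 58.1% → Compound 1
Stage II: Compound 1 19/43 = 44.2%, the new therapy 14/46 = 30.4% → Compound 1
Overall: Compound 1 64/152 = 42.1%, the new therapy 65/137 = 47.4% → the new therapy
Compound 1 wins each disease group but the new therapy wins overall — the comparison reverses. Compound 1's patients skew toward stage III, which has a lower base rate.

No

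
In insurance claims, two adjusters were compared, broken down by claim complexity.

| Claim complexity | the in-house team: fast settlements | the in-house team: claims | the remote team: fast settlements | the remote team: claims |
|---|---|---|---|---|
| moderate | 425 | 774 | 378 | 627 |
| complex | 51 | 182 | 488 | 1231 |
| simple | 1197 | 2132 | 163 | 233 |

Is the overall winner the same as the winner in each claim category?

Moderate: the in-house team 425/774 = 54.9%, the remote team 378/627 = 60.3% → the remote team
Complex: the in-house team 51/182 = 28.0%, the remote team 488/1231 = 39.6% → the remote team
Simple: the in-house team 1197/2132 = 56.1%, the remote team 163/233 = 70.0% → the remote team
Overall: the in-house team 1673/3088 = 54.2%, the remote team 1029/2091 = 49.2% → the in-house team
The remote team wins each claim group but the in-house team wins overall — the comparison reverses. The remote team's claims skew toward complex, which has a lower base rate.

No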